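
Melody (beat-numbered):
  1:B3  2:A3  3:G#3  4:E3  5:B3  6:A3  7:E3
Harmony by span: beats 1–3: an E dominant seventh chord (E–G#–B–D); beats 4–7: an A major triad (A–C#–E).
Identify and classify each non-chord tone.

The harmony at that moment is E dominant seventh chord (E, G#, B, D); A3 is not a chord tone.
It is approached by step down from B3 and left by step down to G#3.
Step in, step out in the same direction — a passing tone.
The harmony at that moment is A major triad (A, C#, E); B3 is not a chord tone.
It is approached by leap up from E3 and left by step down to A3.
Leap in, step out — an appoggiatura.

A3 (beat 2) — passing tone; B3 (beat 5) — appoggiatura.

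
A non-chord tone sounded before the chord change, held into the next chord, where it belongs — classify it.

Anticipation.

Approach: ahead of the chord change (typically by step), so it is dissonant against the current harmony. Departure: none — the same pitch is restated or held and is a chord tone of the new harmony.
Dissonant first, consonant once the harmony catches up: the note simply arrives early — an anticipation. (The reverse timing, consonant first and dissonant after the change, would be a suspension or retardation.)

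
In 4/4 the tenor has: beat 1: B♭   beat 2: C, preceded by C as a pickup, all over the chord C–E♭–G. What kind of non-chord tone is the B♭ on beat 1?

The harmony at that moment is C minor triad (C, E♭, G); B♭ is not a chord tone.
It is approached by step down from C and left by step up to C.
Step away and step back to the same note — a neighbor tone (lower neighbor).

Lower neighbor tone.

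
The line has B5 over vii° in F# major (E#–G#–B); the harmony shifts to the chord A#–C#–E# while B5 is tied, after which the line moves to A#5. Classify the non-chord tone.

B5 is a suspension.

The harmony at that moment is A# minor triad (A#, C#, E#); B5 is not a chord tone.
It is held over (the same pitch as the preceding B5) and left by step down to A#5.
Held over from the previous chord and resolving down by step — a suspension.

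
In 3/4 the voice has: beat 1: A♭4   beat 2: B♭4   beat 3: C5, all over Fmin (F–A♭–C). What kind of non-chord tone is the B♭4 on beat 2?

The harmony at that moment is F minor triad (F, A♭, C); B♭4 is not a chord tone.
It is approached by step up from A♭4 and left by step up to C5.
Step in, step out in the same direction — a passing tone.

Passing tone.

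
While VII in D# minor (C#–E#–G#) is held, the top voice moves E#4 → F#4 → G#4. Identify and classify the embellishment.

F#4 is a passing tone.

The harmony at that moment is C# major triad (C#, E#, G#); F#4 is not a chord tone.
It is approached by step up from E#4 and left by step up to G#4.
Step in, step out in the same direction — a passing tone.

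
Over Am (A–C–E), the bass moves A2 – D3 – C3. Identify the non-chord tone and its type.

The harmony at that moment is A minor triad (A, C, E); D3 is not a chord tone.
It is approached by leap up from A2 and left by step down to C3.
Leap in, step out — an appoggiatura.

D3 is an appoggiatura.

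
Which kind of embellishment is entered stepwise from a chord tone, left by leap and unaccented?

Escape tone.

Approach: by step. Departure: by leap. Metric position: weak.
Step in, leap out, from a weak position — an escape tone (échappée). (It is the mirror image of the appoggiatura, which leaps in and steps out on a strong beat.)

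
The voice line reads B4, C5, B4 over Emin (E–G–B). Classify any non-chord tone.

C5 is a neighbor tone.

The harmony at that moment is E minor triad (E, G, B); C5 is not a chord tone.
It is approached by step up from B4 and left by step down to B4.
Step away and step back to the same note — a neighbor tone (upper neighbor).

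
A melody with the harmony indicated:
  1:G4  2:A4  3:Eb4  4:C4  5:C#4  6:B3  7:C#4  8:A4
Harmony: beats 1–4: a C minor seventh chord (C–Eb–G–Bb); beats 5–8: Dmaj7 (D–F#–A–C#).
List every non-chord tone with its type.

A4 (beat 2) — escape tone; B3 (beat 6) — neighbor tone.

The harmony at that moment is C minor seventh chord (C, Eb, G, Bb); A4 is not a chord tone.
It is approached by step up from G4 and left by leap down to Eb4.
Step in, leap out — an escape tone.
The harmony at that moment is D major seventh chord (D, F#, A, C#); B3 is not a chord tone.
It is approached by step down from C#4 and left by step up to C#4.
Step away and step back to the same note — a neighbor tone (lower neighbor).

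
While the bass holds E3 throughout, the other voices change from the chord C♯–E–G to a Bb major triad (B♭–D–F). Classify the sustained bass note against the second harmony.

The harmony at that moment is B♭ major triad (B♭, D, F); E3 is not a chord tone.
It is held over (the same pitch as the preceding E3) and then sustained as the same pitch into the next harmony.
Sustained through a change of harmony — a pedal tone.

Pedal tone (pedal point).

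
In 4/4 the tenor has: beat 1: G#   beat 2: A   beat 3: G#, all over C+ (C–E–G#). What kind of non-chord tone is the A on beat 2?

Upper neighbor tone.

The harmony at that moment is C augmented triad (C, E, G#); A is not a chord tone.
It is approached by step up from G# and left by step down to G#.
Step away and step back to the same note — a neighbor tone (upper neighbor).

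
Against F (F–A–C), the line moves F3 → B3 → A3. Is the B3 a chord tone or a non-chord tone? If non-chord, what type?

The harmony at that moment is F major triad (F, A, C); B3 is not a chord tone.
It is approached by leap up from F3 and left by step down to A3.
Leap in, step out — an appoggiatura.

Non-chord tone — an appoggiatura.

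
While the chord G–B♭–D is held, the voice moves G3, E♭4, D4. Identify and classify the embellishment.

The harmony at that moment is G minor triad (G, B♭, D); E♭4 is not a chord tone.
It is approached by leap up from G3 and left by step down to D4.
Leap in, step out — an appoggiatura.

E♭4 is an appoggiatura.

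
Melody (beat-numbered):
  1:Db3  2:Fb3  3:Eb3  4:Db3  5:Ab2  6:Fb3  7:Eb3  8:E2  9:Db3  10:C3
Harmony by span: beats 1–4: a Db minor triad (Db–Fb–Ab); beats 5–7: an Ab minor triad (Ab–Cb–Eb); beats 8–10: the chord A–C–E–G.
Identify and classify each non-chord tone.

The harmony at that moment is Db minor triad (Db, Fb, Ab); Eb3 is not a chord tone.
It is approached by step down from Fb3 and left by step down to Db3.
Step in, step out in the same direction — a passing tone.
The harmony at that moment is Ab minor triad (Ab, Cb, Eb); Fb3 is not a chord tone.
It is approached by leap up from Ab2 and left by step down to Eb3.
Leap in, step out — an appoggiatura.
The harmony at that moment is A minor seventh chord (A, C, E, G); Db3 is not a chord tone.
It is approached by leap up from E2 and left by step down to C3.
Leap in, step out — an appoggiatura.

Eb3 (beat 3) — passing tone; Fb3 (beat 6) — appoggiatura; Db3 (beat 9) — appoggiatura.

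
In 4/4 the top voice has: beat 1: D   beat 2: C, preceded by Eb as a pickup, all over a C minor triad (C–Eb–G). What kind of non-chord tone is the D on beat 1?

Passing tone.

The harmony at that moment is C minor triad (C, Eb, G); D is not a chord tone.
It is approached by step down from Eb and left by step down to C.
Step in, step out in the same direction — a passing tone.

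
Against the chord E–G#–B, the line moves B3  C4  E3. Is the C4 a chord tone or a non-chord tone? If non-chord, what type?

The harmony at that moment is E major triad (E, G#, B); C4 is not a chord tone.
It is approached by step up from B3 and left by leap down to E3.
Step in, leap out — an escape tone.

Non-chord tone — an escape tone.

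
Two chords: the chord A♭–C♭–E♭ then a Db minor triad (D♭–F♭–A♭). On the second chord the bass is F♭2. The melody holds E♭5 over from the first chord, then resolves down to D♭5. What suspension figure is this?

7–6 suspension.

At the second chord the bass is F♭2. The suspended E♭5 lies a seventh above the bass; after resolving down by step to D♭5, the interval above the bass becomes a sixth.
Suspension figures are named by those two intervals: 7–6.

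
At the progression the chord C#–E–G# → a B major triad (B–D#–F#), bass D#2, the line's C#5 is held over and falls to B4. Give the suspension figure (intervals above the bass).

7–6 suspension.

At the second chord the bass is D#2. The suspended C#5 lies a seventh above the bass; after resolving down by step to B4, the interval above the bass becomes a sixth.
Suspension figures are named by those two intervals: 7–6.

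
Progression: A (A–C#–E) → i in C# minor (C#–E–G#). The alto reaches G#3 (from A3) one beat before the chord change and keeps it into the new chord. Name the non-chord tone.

G#3 is an anticipation.

The harmony at that moment is A major triad (A, C#, E); G#3 is not a chord tone.
It is approached by step down from A3 and then sustained as the same pitch into the next harmony.
Arriving early and becoming a chord tone when the harmony changes — an anticipation.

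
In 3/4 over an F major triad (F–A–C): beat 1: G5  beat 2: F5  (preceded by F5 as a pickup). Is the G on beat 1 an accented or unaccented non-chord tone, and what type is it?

The harmony at that moment is F major triad (F, A, C); G5 is not a chord tone.
It is approached by step up from F5 and left by step down to F5.
Step away and step back to the same note — a neighbor tone (upper neighbor).
It falls on the downbeat, so it is accented.

Accented neighbor tone.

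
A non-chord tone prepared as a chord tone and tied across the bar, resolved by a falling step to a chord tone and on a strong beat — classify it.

Suspension.

Approach: by preparation — the pitch is first a chord tone, then held (tied or repeated) while the harmony changes under it. Departure: down by step. Metric position: strong.
A prepared dissonance that resolves downward by step — a suspension. (The same figure resolving upward would be a retardation.)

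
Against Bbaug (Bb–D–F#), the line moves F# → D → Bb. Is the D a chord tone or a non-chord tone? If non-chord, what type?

Chord tone (the third of Bb augmented triad).

Bb augmented triad contains Bb, D, F#; D is the third, so it is a chord tone.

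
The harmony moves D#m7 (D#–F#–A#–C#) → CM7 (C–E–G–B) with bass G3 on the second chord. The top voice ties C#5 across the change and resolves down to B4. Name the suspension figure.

4–3 suspension.

At the second chord the bass is G3. The suspended C#5 lies a fourth above the bass; after resolving down by step to B4, the interval above the bass becomes a third.
Suspension figures are named by those two intervals: 4–3.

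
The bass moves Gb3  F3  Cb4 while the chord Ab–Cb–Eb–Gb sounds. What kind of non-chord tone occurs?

The harmony at that moment is Ab minor seventh chord (Ab, Cb, Eb, Gb); F3 is not a chord tone.
It is approached by step down from Gb3 and left by leap up to Cb4.
Step in, leap out — an escape tone.

F3 is an escape tone.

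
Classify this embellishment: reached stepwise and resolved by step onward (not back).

Passing tone.

Approach: by step. Departure: by step, continuing in the same direction.
Stepwise on both sides with no change of direction means the note fills in the space between two different chord tones — a passing tone. (Had it turned back to its starting note it would be a neighbor tone instead.)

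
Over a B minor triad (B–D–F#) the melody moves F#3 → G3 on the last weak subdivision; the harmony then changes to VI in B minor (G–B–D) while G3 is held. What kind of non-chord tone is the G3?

G3 is an anticipation.

The harmony at that moment is B minor triad (B, D, F#); G3 is not a chord tone.
It is approached by step up from F#3 and then sustained as the same pitch into the next harmony.
Arriving early and becoming a chord tone when the harmony changes — an anticipation.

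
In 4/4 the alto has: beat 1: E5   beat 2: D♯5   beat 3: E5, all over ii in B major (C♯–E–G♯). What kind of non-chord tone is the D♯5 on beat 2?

Lower neighbor tone.

The harmony at that moment is C♯ minor triad (C♯, E, G♯); D♯5 is not a chord tone.
It is approached by step down from E5 and left by step up to E5.
Step away and step back to the same note — a neighbor tone (lower neighbor).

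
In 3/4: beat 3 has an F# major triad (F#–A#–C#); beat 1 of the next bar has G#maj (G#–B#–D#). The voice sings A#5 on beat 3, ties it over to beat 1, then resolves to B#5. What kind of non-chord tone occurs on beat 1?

Retardation.

The harmony at that moment is G# major triad (G#, B#, D#); A#5 is not a chord tone.
It is held over (the same pitch as the preceding A#5) and left by step up to B#5.
Held over from the previous chord and resolving up by step — a retardation.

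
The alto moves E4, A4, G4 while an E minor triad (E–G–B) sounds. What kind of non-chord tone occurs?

A4 is an appoggiatura.

The harmony at that moment is E minor triad (E, G, B); A4 is not a chord tone.
It is approached by leap up from E4 and left by step down to G4.
Leap in, step out — an appoggiatura.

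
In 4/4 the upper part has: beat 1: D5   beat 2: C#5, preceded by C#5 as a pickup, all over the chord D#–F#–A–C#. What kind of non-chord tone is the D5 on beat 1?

The harmony at that moment is D# half-diminished seventh chord (D#, F#, A, C#); D5 is not a chord tone.
It is approached by step up from C#5 and left by step down to C#5.
Step away and step back to the same note — a neighbor tone (upper neighbor).

Upper neighbor tone.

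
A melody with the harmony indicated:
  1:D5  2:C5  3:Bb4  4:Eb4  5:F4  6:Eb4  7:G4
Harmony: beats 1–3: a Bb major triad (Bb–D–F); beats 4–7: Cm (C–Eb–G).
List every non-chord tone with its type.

C5 (beat 2) — passing tone; F4 (beat 5) — neighbor tone.

The harmony at that moment is Bb major triad (Bb, D, F); C5 is not a chord tone.
It is approached by step down from D5 and left by step down to Bb4.
Step in, step out in the same direction — a passing tone.
The harmony at that moment is C minor triad (C, Eb, G); F4 is not a chord tone.
It is approached by step up from Eb4 and left by step down to Eb4.
Step away and step back to the same note — a neighbor tone (upper neighbor).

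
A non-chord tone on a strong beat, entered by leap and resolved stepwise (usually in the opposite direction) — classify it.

Appoggiatura.

Approach: by leap. Departure: by step. Metric position: strong.
Leap in, step out, in a metrically strong position — an appoggiatura. (It is the mirror image of the escape tone, which steps in and leaps out from a weak position.)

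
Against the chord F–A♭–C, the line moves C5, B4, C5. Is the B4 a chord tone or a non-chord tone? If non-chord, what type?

The harmony at that moment is F minor triad (F, A♭, C); B4 is not a chord tone.
It is approached by step down from C5 and left by step up to C5.
Step away and step back to the same note — a neighbor tone (lower neighbor).

Non-chord tone — a neighbor tone.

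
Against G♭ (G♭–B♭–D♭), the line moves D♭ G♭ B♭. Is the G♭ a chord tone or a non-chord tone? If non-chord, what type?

Gb major triad contains G♭, B♭, D♭; G♭ is the root, so it is a chord tone.

Chord tone (the root of Gb major triad).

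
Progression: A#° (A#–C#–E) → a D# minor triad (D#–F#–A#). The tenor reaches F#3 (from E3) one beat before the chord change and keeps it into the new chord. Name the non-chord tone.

F#3 is an anticipation.

The harmony at that moment is A# diminished triad (A#, C#, E); F#3 is not a chord tone.
It is approached by step up from E3 and then sustained as the same pitch into the next harmony.
Arriving early and becoming a chord tone when the harmony changes — an anticipation.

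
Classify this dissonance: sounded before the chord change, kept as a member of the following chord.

Approach: ahead of the chord change (typically by step), so it is dissonant against the current harmony. Departure: none — the same pitch is restated or held and is a chord tone of the new harmony.
Dissonant first, consonant once the harmony catches up: the note simply arrives early — an anticipation. (The reverse timing, consonant first and dissonant after the change, would be a suspension or retardation.)

Anticipation.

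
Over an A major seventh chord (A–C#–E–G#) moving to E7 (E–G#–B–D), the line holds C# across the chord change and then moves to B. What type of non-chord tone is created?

C# is a suspension.

The harmony at that moment is E dominant seventh chord (E, G#, B, D); C# is not a chord tone.
It is held over (the same pitch as the preceding C#) and left by step down to B.
Held over from the previous chord and resolving down by step — a suspension.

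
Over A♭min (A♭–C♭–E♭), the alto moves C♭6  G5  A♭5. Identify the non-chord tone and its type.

G5 is an appoggiatura.

The harmony at that moment is A♭ minor triad (A♭, C♭, E♭); G5 is not a chord tone.
It is approached by leap down from C♭6 and left by step up to A♭5.
Leap in, step out — an appoggiatura.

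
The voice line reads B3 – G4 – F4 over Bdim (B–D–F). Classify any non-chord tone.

G4 is an appoggiatura.

The harmony at that moment is B diminished triad (B, D, F); G4 is not a chord tone.
It is approached by leap up from B3 and left by step down to F4.
Leap in, step out — an appoggiatura.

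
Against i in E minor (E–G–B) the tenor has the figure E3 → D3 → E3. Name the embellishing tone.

The harmony at that moment is E minor triad (E, G, B); D3 is not a chord tone.
It is approached by step down from E3 and left by step up to E3.
Step away and step back to the same note — a neighbor tone (lower neighbor).

D3 is a neighbor tone.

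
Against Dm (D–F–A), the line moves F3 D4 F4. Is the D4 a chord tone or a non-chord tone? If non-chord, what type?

Chord tone (the root of D minor triad).

D minor triad contains D, F, A; D is the root, so it is a chord tone.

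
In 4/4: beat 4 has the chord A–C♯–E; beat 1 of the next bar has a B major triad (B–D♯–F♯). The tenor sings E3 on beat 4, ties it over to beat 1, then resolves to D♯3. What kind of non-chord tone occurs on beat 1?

The harmony at that moment is B major triad (B, D♯, F♯); E3 is not a chord tone.
It is held over (the same pitch as the preceding E3) and left by step down to D♯3.
Held over from the previous chord and resolving down by step — a suspension.

Suspension.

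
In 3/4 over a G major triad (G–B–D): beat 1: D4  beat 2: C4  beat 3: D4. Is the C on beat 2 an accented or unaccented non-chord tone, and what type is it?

Unaccented neighbor tone.

The harmony at that moment is G major triad (G, B, D); C4 is not a chord tone.
It is approached by step down from D4 and left by step up to D4.
Step away and step back to the same note — a neighbor tone (lower neighbor).
It falls on a weak beat, so it is unaccented.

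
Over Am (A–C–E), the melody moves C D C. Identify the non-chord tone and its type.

The harmony at that moment is A minor triad (A, C, E); D is not a chord tone.
It is approached by step up from C and left by step down to C.
Step away and step back to the same note — a neighbor tone (upper neighbor).

D is a neighbor tone.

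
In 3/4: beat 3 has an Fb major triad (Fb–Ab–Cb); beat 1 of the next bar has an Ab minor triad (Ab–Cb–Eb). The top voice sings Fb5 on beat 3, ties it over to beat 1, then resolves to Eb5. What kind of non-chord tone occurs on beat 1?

Suspension.

The harmony at that moment is Ab minor triad (Ab, Cb, Eb); Fb5 is not a chord tone.
It is held over (the same pitch as the preceding Fb5) and left by step down to Eb5.
Held over from the previous chord and resolving down by step — a suspension.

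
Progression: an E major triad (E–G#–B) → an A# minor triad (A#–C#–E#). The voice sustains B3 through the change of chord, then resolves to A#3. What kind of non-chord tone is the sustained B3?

B3 is a suspension.

The harmony at that moment is A# minor triad (A#, C#, E#); B3 is not a chord tone.
It is held over (the same pitch as the preceding B3) and left by step down to A#3.
Held over from the previous chord and resolving down by step — a suspension.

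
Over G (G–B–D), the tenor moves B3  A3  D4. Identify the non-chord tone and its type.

A3 is an escape tone.

The harmony at that moment is G major triad (G, B, D); A3 is not a chord tone.
It is approached by step down from B3 and left by leap up to D4.
Step in, leap out — an escape tone.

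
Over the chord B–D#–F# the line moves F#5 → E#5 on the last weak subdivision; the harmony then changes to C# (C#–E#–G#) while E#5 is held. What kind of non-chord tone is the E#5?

The harmony at that moment is B major triad (B, D#, F#); E#5 is not a chord tone.
It is approached by step down from F#5 and then sustained as the same pitch into the next harmony.
Arriving early and becoming a chord tone when the harmony changes — an anticipation.

E#5 is an anticipation.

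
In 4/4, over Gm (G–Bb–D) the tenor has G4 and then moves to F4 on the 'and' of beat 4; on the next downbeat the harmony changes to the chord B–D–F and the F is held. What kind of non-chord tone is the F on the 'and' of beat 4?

Anticipation.

The harmony at that moment is G minor triad (G, Bb, D); F4 is not a chord tone.
It is approached by step down from G4 and then sustained as the same pitch into the next harmony.
Arriving early and becoming a chord tone when the harmony changes — an anticipation.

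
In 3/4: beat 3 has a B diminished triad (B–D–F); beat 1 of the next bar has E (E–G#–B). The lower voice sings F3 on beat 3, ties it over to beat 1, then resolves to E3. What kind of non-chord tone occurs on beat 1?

The harmony at that moment is E major triad (E, G#, B); F3 is not a chord tone.
It is held over (the same pitch as the preceding F3) and left by step down to E3.
Held over from the previous chord and resolving down by step — a suspension.

Suspension.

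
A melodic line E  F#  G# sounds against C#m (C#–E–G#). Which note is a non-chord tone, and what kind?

The harmony at that moment is C# minor triad (C#, E, G#); F# is not a chord tone.
It is approached by step up from E and left by step up to G#.
Step in, step out in the same direction — a passing tone.

F# is a passing tone.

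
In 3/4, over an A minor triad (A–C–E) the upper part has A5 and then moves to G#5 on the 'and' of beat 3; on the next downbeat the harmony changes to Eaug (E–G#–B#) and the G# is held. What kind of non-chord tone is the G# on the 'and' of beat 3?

Anticipation.

The harmony at that moment is A minor triad (A, C, E); G#5 is not a chord tone.
It is approached by step down from A5 and then sustained as the same pitch into the next harmony.
Arriving early and becoming a chord tone when the harmony changes — an anticipation.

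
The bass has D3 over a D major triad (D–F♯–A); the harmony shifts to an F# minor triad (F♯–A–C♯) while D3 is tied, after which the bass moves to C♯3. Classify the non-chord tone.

The harmony at that moment is F♯ minor triad (F♯, A, C♯); D3 is not a chord tone.
It is held over (the same pitch as the preceding D3) and left by step down to C♯3.
Held over from the previous chord and resolving down by step — a suspension.

D3 is a suspension.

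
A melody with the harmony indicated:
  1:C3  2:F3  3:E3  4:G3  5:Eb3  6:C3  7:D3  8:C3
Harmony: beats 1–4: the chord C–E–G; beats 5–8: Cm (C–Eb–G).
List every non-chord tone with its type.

The harmony at that moment is C major triad (C, E, G); F3 is not a chord tone.
It is approached by leap up from C3 and left by step down to E3.
Leap in, step out — an appoggiatura.
The harmony at that moment is C minor triad (C, Eb, G); D3 is not a chord tone.
It is approached by step up from C3 and left by step down to C3.
Step away and step back to the same note — a neighbor tone (upper neighbor).

F3 (beat 2) — appoggiatura; D3 (beat 7) — neighbor tone.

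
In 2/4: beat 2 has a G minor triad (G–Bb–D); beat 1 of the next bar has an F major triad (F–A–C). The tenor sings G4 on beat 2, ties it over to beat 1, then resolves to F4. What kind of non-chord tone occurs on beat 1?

Suspension.

The harmony at that moment is F major triad (F, A, C); G4 is not a chord tone.
It is held over (the same pitch as the preceding G4) and left by step down to F4.
Held over from the previous chord and resolving down by step — a suspension.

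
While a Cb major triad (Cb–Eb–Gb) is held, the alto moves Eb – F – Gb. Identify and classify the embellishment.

F is a passing tone.

The harmony at that moment is Cb major triad (Cb, Eb, Gb); F is not a chord tone.
It is approached by step up from Eb and left by step up to Gb.
Step in, step out in the same direction — a passing tone.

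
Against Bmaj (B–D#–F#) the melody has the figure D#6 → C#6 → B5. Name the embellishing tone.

The harmony at that moment is B major triad (B, D#, F#); C#6 is not a chord tone.
It is approached by step down from D#6 and left by step down to B5.
Step in, step out in the same direction — a passing tone.

C#6 is a passing tone.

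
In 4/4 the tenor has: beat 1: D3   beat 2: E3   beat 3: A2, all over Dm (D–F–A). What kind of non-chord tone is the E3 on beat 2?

Escape tone.

The harmony at that moment is D minor triad (D, F, A); E3 is not a chord tone.
It is approached by step up from D3 and left by leap down to A2.
Step in, leap out, on a weak beat — an escape tone.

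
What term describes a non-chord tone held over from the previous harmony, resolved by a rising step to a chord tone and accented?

Approach: by preparation — the pitch is first a chord tone, then held (tied or repeated) while the harmony changes under it. Departure: up by step. Metric position: strong.
A prepared dissonance that resolves upward by step — a retardation. (The same figure resolving downward would be a suspension.)

Retardation.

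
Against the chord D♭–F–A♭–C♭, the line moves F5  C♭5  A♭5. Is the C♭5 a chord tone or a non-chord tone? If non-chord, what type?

Chord tone (the seventh of Db dominant seventh chord).

Db dominant seventh chord contains D♭, F, A♭, C♭; C♭ is the seventh, so it is a chord tone.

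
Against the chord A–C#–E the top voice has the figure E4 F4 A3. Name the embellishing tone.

F4 is an escape tone.

The harmony at that moment is A major triad (A, C#, E); F4 is not a chord tone.
It is approached by step up from E4 and left by leap down to A3.
Step in, leap out — an escape tone.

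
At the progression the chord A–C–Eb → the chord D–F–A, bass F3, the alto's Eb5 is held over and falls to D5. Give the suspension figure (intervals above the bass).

At the second chord the bass is F3. The suspended Eb5 lies a seventh above the bass; after resolving down by step to D5, the interval above the bass becomes a sixth.
Suspension figures are named by those two intervals: 7–6.

7–6 suspension.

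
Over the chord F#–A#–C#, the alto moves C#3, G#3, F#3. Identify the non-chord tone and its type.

The harmony at that moment is F# major triad (F#, A#, C#); G#3 is not a chord tone.
It is approached by leap up from C#3 and left by step down to F#3.
Leap in, step out — an appoggiatura.

G#3 is an appoggiatura.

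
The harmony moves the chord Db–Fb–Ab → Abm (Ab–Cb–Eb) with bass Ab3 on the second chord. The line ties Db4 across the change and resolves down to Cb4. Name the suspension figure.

At the second chord the bass is Ab3. The suspended Db4 lies a fourth above the bass; after resolving down by step to Cb4, the interval above the bass becomes a third.
Suspension figures are named by those two intervals: 4–3.

4–3 suspension.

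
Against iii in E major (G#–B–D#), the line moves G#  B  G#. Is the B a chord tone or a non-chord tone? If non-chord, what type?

G# minor triad contains G#, B, D#; B is the third, so it is a chord tone.

Chord tone (the third of G# minor triad).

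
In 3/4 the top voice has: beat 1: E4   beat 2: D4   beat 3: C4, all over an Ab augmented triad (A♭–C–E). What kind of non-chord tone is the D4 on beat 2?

Passing tone.

The harmony at that moment is A♭ augmented triad (A♭, C, E); D4 is not a chord tone.
It is approached by step down from E4 and left by step down to C4.
Step in, step out in the same direction — a passing tone.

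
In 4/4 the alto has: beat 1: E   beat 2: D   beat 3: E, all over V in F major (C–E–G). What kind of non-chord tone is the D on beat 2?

Lower neighbor tone.

The harmony at that moment is C major triad (C, E, G); D is not a chord tone.
It is approached by step down from E and left by step up to E.
Step away and step back to the same note — a neighbor tone (lower neighbor).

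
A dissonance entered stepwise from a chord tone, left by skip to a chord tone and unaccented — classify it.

Escape tone.

Approach: by step. Departure: by leap. Metric position: weak.
Step in, leap out, from a weak position — an escape tone (échappée). (It is the mirror image of the appoggiatura, which leaps in and steps out on a strong beat.)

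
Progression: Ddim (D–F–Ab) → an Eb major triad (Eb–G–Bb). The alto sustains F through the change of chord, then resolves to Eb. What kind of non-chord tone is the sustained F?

The harmony at that moment is Eb major triad (Eb, G, Bb); F is not a chord tone.
It is held over (the same pitch as the preceding F) and left by step down to Eb.
Held over from the previous chord and resolving down by step — a suspension.

F is a suspension.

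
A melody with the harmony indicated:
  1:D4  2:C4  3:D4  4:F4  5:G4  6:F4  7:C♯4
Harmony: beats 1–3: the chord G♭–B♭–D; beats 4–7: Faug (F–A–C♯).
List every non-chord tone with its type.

C4 (beat 2) — neighbor tone; G4 (beat 5) — neighbor tone.

The harmony at that moment is G♭ augmented triad (G♭, B♭, D); C4 is not a chord tone.
It is approached by step down from D4 and left by step up to D4.
Step away and step back to the same note — a neighbor tone (lower neighbor).
The harmony at that moment is F augmented triad (F, A, C♯); G4 is not a chord tone.
It is approached by step up from F4 and left by step down to F4.
Step away and step back to the same note — a neighbor tone (upper neighbor).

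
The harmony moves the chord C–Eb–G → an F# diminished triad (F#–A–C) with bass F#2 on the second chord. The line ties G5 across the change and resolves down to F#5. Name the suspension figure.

At the second chord the bass is F#2. The suspended G5 lies a ninth above the bass; after resolving down by step to F#5, the interval above the bass becomes an octave.
Suspension figures are named by those two intervals: 9–8.

9–8 suspension.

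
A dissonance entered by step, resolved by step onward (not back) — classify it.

Approach: by step. Departure: by step, continuing in the same direction.
Stepwise on both sides with no change of direction means the note fills in the space between two different chord tones — a passing tone. (Had it turned back to its starting note it would be a neighbor tone instead.)

Passing tone.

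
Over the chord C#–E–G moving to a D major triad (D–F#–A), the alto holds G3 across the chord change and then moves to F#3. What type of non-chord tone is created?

The harmony at that moment is D major triad (D, F#, A); G3 is not a chord tone.
It is held over (the same pitch as the preceding G3) and left by step down to F#3.
Held over from the previous chord and resolving down by step — a suspension.

G3 is a suspension.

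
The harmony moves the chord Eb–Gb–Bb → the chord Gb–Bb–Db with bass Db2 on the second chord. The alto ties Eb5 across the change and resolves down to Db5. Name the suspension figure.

9–8 suspension.

At the second chord the bass is Db2. The suspended Eb5 lies a ninth above the bass; after resolving down by step to Db5, the interval above the bass becomes an octave.
Suspension figures are named by those two intervals: 9–8.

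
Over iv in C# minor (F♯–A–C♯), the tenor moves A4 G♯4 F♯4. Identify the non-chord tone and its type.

The harmony at that moment is F♯ minor triad (F♯, A, C♯); G♯4 is not a chord tone.
It is approached by step down from A4 and left by step down to F♯4.
Step in, step out in the same direction — a passing tone.

G♯4 is a passing tone.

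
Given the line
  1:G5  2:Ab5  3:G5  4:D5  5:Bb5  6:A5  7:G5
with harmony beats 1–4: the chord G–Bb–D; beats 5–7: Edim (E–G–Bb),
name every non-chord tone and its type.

Ab5 (beat 2) — neighbor tone; A5 (beat 6) — passing tone.

The harmony at that moment is G minor triad (G, Bb, D); Ab5 is not a chord tone.
It is approached by step up from G5 and left by step down to G5.
Step away and step back to the same note — a neighbor tone (upper neighbor).
The harmony at that moment is E diminished triad (E, G, Bb); A5 is not a chord tone.
It is approached by step down from Bb5 and left by step down to G5.
Step in, step out in the same direction — a passing tone.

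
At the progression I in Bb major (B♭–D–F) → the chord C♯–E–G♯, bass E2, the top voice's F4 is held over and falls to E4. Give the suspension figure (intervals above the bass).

At the second chord the bass is E2. The suspended F4 lies a ninth above the bass; after resolving down by step to E4, the interval above the bass becomes an octave.
Suspension figures are named by those two intervals: 9–8.

9–8 suspension.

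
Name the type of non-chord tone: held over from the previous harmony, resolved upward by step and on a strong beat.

Retardation.

Approach: by preparation — the pitch is first a chord tone, then held (tied or repeated) while the harmony changes under it. Departure: up by step. Metric position: strong.
A prepared dissonance that resolves upward by step — a retardation. (The same figure resolving downward would be a suspension.)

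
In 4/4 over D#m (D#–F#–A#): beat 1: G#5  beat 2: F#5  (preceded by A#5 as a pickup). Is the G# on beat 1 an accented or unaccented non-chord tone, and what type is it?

The harmony at that moment is D# minor triad (D#, F#, A#); G#5 is not a chord tone.
It is approached by step down from A#5 and left by step down to F#5.
Step in, step out in the same direction — a passing tone.
It falls on the downbeat, so it is accented.

Accented passing tone.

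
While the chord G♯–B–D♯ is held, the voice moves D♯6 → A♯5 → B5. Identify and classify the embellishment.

A♯5 is an appoggiatura.

The harmony at that moment is G♯ minor triad (G♯, B, D♯); A♯5 is not a chord tone.
It is approached by leap down from D♯6 and left by step up to B5.
Leap in, step out — an appoggiatura.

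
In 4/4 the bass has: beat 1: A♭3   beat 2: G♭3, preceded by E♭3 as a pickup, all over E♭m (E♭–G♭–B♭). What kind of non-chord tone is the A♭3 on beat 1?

The harmony at that moment is E♭ minor triad (E♭, G♭, B♭); A♭3 is not a chord tone.
It is approached by leap up from E♭3 and left by step down to G♭3.
Leap in, step out, metrically accented — an appoggiatura.

Appoggiatura.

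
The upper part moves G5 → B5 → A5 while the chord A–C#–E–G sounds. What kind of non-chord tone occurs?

B5 is an appoggiatura.

The harmony at that moment is A dominant seventh chord (A, C#, E, G); B5 is not a chord tone.
It is approached by leap up from G5 and left by step down to A5.
Leap in, step out — an appoggiatura.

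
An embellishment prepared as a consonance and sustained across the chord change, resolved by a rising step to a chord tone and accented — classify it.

Approach: by preparation — the pitch is first a chord tone, then held (tied or repeated) while the harmony changes under it. Departure: up by step. Metric position: strong.
A prepared dissonance that resolves upward by step — a retardation. (The same figure resolving downward would be a suspension.)

Retardation.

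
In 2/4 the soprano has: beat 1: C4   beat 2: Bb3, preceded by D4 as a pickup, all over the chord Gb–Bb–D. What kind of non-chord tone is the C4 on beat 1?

The harmony at that moment is Gb augmented triad (Gb, Bb, D); C4 is not a chord tone.
It is approached by step down from D4 and left by step down to Bb3.
Step in, step out in the same direction — a passing tone.

Passing tone.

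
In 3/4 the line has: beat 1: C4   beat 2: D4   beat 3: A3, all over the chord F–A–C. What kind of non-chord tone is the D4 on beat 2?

The harmony at that moment is F major triad (F, A, C); D4 is not a chord tone.
It is approached by step up from C4 and left by leap down to A3.
Step in, leap out, on a weak beat — an escape tone.

Escape tone.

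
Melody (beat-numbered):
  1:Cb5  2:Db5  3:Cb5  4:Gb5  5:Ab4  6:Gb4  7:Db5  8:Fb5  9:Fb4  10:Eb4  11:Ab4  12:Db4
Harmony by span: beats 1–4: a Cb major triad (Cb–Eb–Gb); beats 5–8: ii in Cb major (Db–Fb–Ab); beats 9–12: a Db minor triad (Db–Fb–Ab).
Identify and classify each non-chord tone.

The harmony at that moment is Cb major triad (Cb, Eb, Gb); Db5 is not a chord tone.
It is approached by step up from Cb5 and left by step down to Cb5.
Step away and step back to the same note — a neighbor tone (upper neighbor).
The harmony at that moment is Db minor triad (Db, Fb, Ab); Gb4 is not a chord tone.
It is approached by step down from Ab4 and left by leap up to Db5.
Step in, leap out — an escape tone.
The harmony at that moment is Db minor triad (Db, Fb, Ab); Eb4 is not a chord tone.
It is approached by step down from Fb4 and left by leap up to Ab4.
Step in, leap out — an escape tone.

Db5 (beat 2) — neighbor tone; Gb4 (beat 6) — escape tone; Eb4 (beat 10) — escape tone.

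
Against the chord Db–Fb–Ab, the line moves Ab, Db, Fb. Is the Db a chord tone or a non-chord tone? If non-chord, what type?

Chord tone (the root of Db minor triad).

Db minor triad contains Db, Fb, Ab; Db is the root, so it is a chord tone.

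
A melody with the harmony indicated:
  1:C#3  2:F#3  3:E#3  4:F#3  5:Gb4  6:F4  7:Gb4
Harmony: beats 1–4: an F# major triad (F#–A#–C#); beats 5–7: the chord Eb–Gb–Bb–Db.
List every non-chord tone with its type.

E#3 (beat 3) — neighbor tone; F4 (beat 6) — neighbor tone.

The harmony at that moment is F# major triad (F#, A#, C#); E#3 is not a chord tone.
It is approached by step down from F#3 and left by step up to F#3.
Step away and step back to the same note — a neighbor tone (lower neighbor).
The harmony at that moment is Eb minor seventh chord (Eb, Gb, Bb, Db); F4 is not a chord tone.
It is approached by step down from Gb4 and left by step up to Gb4.
Step away and step back to the same note — a neighbor tone (lower neighbor).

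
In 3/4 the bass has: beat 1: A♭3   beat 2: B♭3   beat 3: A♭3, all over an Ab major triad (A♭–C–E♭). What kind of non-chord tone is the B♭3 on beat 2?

The harmony at that moment is A♭ major triad (A♭, C, E♭); B♭3 is not a chord tone.
It is approached by step up from A♭3 and left by step down to A♭3.
Step away and step back to the same note — a neighbor tone (upper neighbor).

Upper neighbor tone.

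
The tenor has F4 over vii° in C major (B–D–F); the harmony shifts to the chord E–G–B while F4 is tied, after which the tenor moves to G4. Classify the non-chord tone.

F4 is a retardation.

The harmony at that moment is E minor triad (E, G, B); F4 is not a chord tone.
It is held over (the same pitch as the preceding F4) and left by step up to G4.
Held over from the previous chord and resolving up by step — a retardation.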